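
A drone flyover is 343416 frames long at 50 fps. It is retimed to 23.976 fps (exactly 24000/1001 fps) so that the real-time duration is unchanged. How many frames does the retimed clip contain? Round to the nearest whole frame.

Frames at target rate = 343416 × (24000/1001) / (50) = 164839680/1001 ≈ 164675.005.
Nearest whole frame: 164675.

164675 frames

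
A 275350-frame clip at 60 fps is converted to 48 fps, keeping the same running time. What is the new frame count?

220280 frames

Target frames = source frames × (target rate / source rate) = 275350 × (48)/(60) = 275350 × 4/5 = 220280.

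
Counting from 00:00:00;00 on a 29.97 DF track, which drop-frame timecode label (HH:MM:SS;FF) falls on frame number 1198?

Each 10-minute DF block holds 10 × 60 × 30 − 9 × 2 = 17982 frames. 1198 ÷ 17982 → 0 full blocks, remainder 1198.
Within the partial block the first minute is 1800 frames and each further minute 1798, so 0 further minute boundaries passed. Total skipped labels = 18 × 0 + 2 × 0 = 0.
Non-drop label index = 1198 + 0 = 1198; at 30 labels/s that is 00:00:39:28, i.e. DF 00:00:39;28.

00:00:39;28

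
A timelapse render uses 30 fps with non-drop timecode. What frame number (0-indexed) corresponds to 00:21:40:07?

Total seconds to the label: (0 × 3600 + 21 × 60 + 40) = 1300.
Frame index = 1300 × 30 + 7 = 39007.

39007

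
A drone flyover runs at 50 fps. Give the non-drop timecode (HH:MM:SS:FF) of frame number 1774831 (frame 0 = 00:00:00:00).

1774831 ÷ 50 = 35496 full seconds, remainder 31 frames.
35496 s = 9 h 51 min 36 s.
Timecode: 09:51:36:31.

09:51:36:31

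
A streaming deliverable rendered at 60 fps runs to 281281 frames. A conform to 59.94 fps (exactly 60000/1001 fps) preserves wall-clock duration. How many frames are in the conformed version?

281000 frames

Target frames = source frames × (target rate / source rate) = 281281 × (60000/1001)/(60) = 281281 × 1000/1001 = 281000.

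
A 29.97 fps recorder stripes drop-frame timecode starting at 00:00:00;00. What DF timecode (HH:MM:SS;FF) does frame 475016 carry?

Ten DF minutes hold 17982 frames, so frame 475016 lies in block 26 (frames 467532–485513) with 7484 frames into that block.
The block's first minute is 1800 frames and the rest 1798 each; 7484 frames reaches minute 4, so 26 × 18 + 4 × 2 = 476 labels have been skipped so far.
Adding those back, label number 475016 + 476 = 475492 at 30 labels/s is 15849 s + 22 f = 4 h 24 min 9 s frame 22, i.e. 04:24:09;22.

04:24:09;22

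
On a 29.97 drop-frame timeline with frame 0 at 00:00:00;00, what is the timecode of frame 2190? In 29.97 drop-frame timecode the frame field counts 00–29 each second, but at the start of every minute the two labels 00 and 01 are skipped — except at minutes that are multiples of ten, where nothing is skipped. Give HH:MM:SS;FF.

00:01:13;02

Each 10-minute DF block holds 10 × 60 × 30 − 9 × 2 = 17982 frames. 2190 ÷ 17982 → 0 full blocks, remainder 2190.
Within the partial block the first minute is 1800 frames and each further minute 1798, so 1 further minute boundary passed. Total skipped labels = 18 × 0 + 2 × 1 = 2.
Non-drop label index = 2190 + 2 = 2192; at 30 labels/s that is 00:01:13:02, i.e. DF 00:01:13;02.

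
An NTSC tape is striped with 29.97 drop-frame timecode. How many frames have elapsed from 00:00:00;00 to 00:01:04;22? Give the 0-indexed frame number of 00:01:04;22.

Complete 10-minute blocks: 0, each 17982 frames → 0.
Remaining 1 whole minute in the current block: 1800 + 0 × 1798 = 1800 frames.
Within the current minute: 4 × 30 + 22 − 2 = 140 (labels ;00/;01 skipped at this minute). Total = 0 + 1800 + 140 = 1940.

1940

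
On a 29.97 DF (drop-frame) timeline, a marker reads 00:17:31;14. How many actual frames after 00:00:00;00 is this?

31512

As if non-drop at 30 labels/s: (0 × 3600 + 17 × 60 + 31) × 30 + 14 = 31544.
Minute boundaries passed: 17; those not divisible by 10: 17 − 1 = 16; dropped labels = 2 × 16 = 32.
Actual frame index = 31544 − 32 = 31512.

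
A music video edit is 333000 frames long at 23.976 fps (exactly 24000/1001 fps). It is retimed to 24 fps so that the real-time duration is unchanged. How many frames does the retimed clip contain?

Target frames = source frames × (target rate / source rate) = 333000 × (24)/(24000/1001) = 333000 × 1001/1000 = 333333.

333333 frames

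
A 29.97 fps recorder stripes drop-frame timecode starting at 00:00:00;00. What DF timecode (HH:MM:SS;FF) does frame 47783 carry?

Ten DF minutes hold 17982 frames, so frame 47783 lies in block 2 (frames 35964–53945) with 11819 frames into that block.
The block's first minute is 1800 frames and the rest 1798 each; 11819 frames reaches minute 6, so 2 × 18 + 6 × 2 = 48 labels have been skipped so far.
Adding those back, label number 47783 + 48 = 47831 at 30 labels/s is 1594 s + 11 f = 0 h 26 min 34 s frame 11, i.e. 00:26:34;11.

00:26:34;11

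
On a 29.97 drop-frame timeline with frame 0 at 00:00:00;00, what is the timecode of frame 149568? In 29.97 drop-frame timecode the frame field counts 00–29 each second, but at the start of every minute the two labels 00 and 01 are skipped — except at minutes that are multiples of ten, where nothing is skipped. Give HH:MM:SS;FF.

01:23:10;18

Ten DF minutes hold 17982 frames, so frame 149568 lies in block 8 (frames 143856–161837) with 5712 frames into that block.
The block's first minute is 1800 frames and the rest 1798 each; 5712 frames reaches minute 3, so 8 × 18 + 3 × 2 = 150 labels have been skipped so far.
Adding those back, label number 149568 + 150 = 149718 at 30 labels/s is 4990 s + 18 f = 1 h 23 min 10 s frame 18, i.e. 01:23:10;18.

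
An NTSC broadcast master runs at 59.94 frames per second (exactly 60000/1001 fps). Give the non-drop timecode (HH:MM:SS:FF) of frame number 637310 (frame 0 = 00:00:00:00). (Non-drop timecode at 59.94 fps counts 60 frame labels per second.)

637310 ÷ 60 = 10621 full seconds, remainder 50 frames.
10621 s = 2 h 57 min 1 s.
Timecode: 02:57:01:50.

02:57:01:50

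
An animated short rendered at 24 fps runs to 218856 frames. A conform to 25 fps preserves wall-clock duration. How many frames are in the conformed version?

227975 frames

Target frames = source frames × (target rate / source rate) = 218856 × (25)/(24) = 218856 × 25/24 = 227975.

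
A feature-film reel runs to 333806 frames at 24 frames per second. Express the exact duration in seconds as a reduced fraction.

Running time = 333806 ÷ (24) = 333806 × 1/24 = 166903/12 s.

166903/12 seconds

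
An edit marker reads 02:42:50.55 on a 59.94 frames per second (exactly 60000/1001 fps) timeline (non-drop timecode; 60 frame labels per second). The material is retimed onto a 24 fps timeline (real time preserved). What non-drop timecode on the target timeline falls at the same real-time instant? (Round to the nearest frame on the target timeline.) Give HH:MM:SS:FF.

02:43:00:17

Source frame index: (2×3600 + 42×60 + 50) × 60 + 55 = 586255.
Real time: 586255 / (60000/1001) = 117368251/12000 s.
Target frame: (117368251/12000) × (24) = 117368251/500 ≈ 234736.502 → 234737.
At 24 labels/s: frame 234737 → 02:43:00:17.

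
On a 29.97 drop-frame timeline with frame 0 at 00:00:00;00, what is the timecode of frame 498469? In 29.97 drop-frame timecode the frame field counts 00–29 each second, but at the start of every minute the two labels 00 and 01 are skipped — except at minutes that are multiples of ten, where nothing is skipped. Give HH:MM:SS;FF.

Each 10-minute DF block holds 10 × 60 × 30 − 9 × 2 = 17982 frames. 498469 ÷ 17982 → 27 full blocks, remainder 12955.
Within the partial block the first minute is 1800 frames and each further minute 1798, so 7 further minute boundaries passed. Total skipped labels = 18 × 27 + 2 × 7 = 500.
Non-drop label index = 498469 + 500 = 498969; at 30 labels/s that is 04:37:12:09, i.e. DF 04:37:12;09.

04:37:12;09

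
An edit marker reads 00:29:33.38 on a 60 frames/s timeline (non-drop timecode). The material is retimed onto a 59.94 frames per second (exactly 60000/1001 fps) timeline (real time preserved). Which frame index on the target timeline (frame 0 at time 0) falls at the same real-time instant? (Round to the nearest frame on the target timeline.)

frame 106312

Source frame index: (0×3600 + 29×60 + 33) × 60 + 38 = 106418.
Real time: 106418 / (60) = 53209/30 s.
Target frame: (53209/30) × (60000/1001) = 8186000/77 ≈ 106311.688 → 106312.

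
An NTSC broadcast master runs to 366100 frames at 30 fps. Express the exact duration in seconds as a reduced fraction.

Running time = 366100 ÷ (30) = 366100 × 1/30 = 36610/3 s.

36610/3 seconds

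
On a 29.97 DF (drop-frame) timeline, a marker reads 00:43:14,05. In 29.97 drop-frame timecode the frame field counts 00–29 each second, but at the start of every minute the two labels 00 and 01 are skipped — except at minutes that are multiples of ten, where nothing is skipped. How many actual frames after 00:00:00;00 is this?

Complete 10-minute blocks: 4, each 17982 frames → 71928.
Remaining 3 whole minutes in the current block: 1800 + 2 × 1798 = 5396 frames.
Within the current minute: 14 × 30 + 5 − 2 = 423 (labels ;00/;01 skipped at this minute). Total = 71928 + 5396 + 423 = 77747.

77747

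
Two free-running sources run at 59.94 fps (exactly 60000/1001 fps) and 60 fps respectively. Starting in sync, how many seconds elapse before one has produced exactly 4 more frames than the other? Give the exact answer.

The gap grows by |60 − 60000/1001| = 60/1001 frames per second.
Time for a 4-frame gap: 4 ÷ (60/1001) = 1001/15 s.

1001/15 seconds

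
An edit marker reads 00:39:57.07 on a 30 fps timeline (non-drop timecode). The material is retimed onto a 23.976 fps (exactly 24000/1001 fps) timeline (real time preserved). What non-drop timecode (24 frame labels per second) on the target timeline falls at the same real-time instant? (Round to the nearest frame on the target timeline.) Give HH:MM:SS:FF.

00:39:54:20

Source frame index: (0×3600 + 39×60 + 57) × 30 + 7 = 71917.
Real time: 71917 / (30) = 71917/30 s.
Target frame: (71917/30) × (24000/1001) = 57533600/1001 ≈ 57476.124 → 57476.
At 24 labels/s: frame 57476 → 00:39:54:20.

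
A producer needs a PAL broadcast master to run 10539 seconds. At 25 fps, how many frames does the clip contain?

263475 frames

Frames = 10539 × 25 = 263475.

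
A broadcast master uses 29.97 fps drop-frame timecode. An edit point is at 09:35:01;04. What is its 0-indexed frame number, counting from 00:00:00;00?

As if non-drop at 30 labels/s: (9 × 3600 + 35 × 60 + 1) × 30 + 4 = 1035034.
Minute boundaries passed: 575; those not divisible by 10: 575 − 57 = 518; dropped labels = 2 × 518 = 1036.
Actual frame index = 1035034 − 1036 = 1033998.

1033998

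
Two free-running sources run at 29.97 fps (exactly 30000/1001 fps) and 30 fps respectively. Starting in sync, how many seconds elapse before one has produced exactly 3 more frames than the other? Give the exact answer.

100.1 seconds

The gap grows by |30 − 30000/1001| = 30/1001 frames per second.
Time for a 3-frame gap: 3 ÷ (30/1001) = 100.1 s.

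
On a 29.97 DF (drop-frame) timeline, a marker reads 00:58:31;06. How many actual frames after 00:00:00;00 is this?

105230

Complete 10-minute blocks: 5, each 17982 frames → 89910.
Remaining 8 whole minutes in the current block: 1800 + 7 × 1798 = 14386 frames.
Within the current minute: 31 × 30 + 6 − 2 = 934 (labels ;00/;01 skipped at this minute). Total = 89910 + 14386 + 934 = 105230.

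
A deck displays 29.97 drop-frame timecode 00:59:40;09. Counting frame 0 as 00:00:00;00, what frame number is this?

107301

As if non-drop at 30 labels/s: (0 × 3600 + 59 × 60 + 40) × 30 + 9 = 107409.
Minute boundaries passed: 59; those not divisible by 10: 59 − 5 = 54; dropped labels = 2 × 54 = 108.
Actual frame index = 107409 − 108 = 107301.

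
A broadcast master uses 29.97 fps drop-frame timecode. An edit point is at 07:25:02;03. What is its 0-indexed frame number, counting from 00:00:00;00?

Complete 10-minute blocks: 44, each 17982 frames → 791208.
Remaining 5 whole minutes in the current block: 1800 + 4 × 1798 = 8992 frames.
Within the current minute: 2 × 30 + 3 − 2 = 61 (labels ;00/;01 skipped at this minute). Total = 791208 + 8992 + 61 = 800261.

800261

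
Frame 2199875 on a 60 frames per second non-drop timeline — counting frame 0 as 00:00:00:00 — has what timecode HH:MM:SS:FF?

10:11:04:35

2199875 ÷ 60 = 36664 full seconds, remainder 35 frames.
36664 s = 10 h 11 min 4 s.
Timecode: 10:11:04:35.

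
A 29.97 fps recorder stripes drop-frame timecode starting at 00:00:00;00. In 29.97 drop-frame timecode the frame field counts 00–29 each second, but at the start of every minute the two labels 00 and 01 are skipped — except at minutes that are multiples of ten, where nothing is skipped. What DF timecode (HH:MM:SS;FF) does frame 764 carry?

00:00:25;14

Each 10-minute DF block holds 10 × 60 × 30 − 9 × 2 = 17982 frames. 764 ÷ 17982 → 0 full blocks, remainder 764.
Within the partial block the first minute is 1800 frames and each further minute 1798, so 0 further minute boundaries passed. Total skipped labels = 18 × 0 + 2 × 0 = 0.
Non-drop label index = 764 + 0 = 764; at 30 labels/s that is 00:00:25:14, i.e. DF 00:00:25;14.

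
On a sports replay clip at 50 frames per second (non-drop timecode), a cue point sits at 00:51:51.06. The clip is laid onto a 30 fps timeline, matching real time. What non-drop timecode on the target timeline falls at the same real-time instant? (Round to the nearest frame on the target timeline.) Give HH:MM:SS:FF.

Source frame index: (0×3600 + 51×60 + 51) × 50 + 6 = 155556.
Real time: 155556 / (50) = 77778/25 s.
Target frame: (77778/25) × (30) = 466668/5 ≈ 93333.600 → 93334.
At 30 labels/s: frame 93334 → 00:51:51:04.

00:51:51:04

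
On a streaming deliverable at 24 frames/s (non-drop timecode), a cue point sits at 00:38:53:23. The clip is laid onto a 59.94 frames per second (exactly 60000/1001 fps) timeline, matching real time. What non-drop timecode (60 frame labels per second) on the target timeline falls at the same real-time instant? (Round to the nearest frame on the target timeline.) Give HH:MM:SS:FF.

Source frame index: (0×3600 + 38×60 + 53) × 24 + 23 = 56015.
Real time: 56015 / (24) = 56015/24 s.
Target frame: (56015/24) × (60000/1001) = 140037500/1001 ≈ 139897.602 → 139898.
At 60 labels/s: frame 139898 → 00:38:51:38.

00:38:51:38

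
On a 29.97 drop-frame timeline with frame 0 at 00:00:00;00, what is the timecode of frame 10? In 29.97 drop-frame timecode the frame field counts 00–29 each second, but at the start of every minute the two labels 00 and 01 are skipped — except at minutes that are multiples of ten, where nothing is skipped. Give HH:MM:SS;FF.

Ten DF minutes hold 17982 frames, so frame 10 lies in block 0 (frames 0–17981) with 10 frames into that block.
The block's first minute is 1800 frames and the rest 1798 each; 10 frames reaches minute 0, so 0 × 18 + 0 × 2 = 0 labels have been skipped so far.
Adding those back, label number 10 + 0 = 10 at 30 labels/s is 0 s + 10 f = 0 h 0 min 0 s frame 10, i.e. 00:00:00;10.

00:00:00;10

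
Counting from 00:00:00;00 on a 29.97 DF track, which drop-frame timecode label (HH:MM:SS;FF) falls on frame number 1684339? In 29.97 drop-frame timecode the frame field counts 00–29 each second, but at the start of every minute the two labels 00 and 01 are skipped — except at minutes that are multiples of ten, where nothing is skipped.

Ten DF minutes hold 17982 frames, so frame 1684339 lies in block 93 (frames 1672326–1690307) with 12013 frames into that block.
The block's first minute is 1800 frames and the rest 1798 each; 12013 frames reaches minute 6, so 93 × 18 + 6 × 2 = 1686 labels have been skipped so far.
Adding those back, label number 1684339 + 1686 = 1686025 at 30 labels/s is 56200 s + 25 f = 15 h 36 min 40 s frame 25, i.e. 15:36:40;25.

15:36:40;25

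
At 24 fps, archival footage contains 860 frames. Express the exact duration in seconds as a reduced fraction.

Running time = 860 ÷ (24) = 860 × 1/24 = 215/6 s.

215/6 seconds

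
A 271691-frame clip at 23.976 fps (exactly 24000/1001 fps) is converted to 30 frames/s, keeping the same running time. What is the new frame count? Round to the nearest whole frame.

339953 frames

Frames at target rate = 271691 × (30) / (24000/1001) = 271962691/800 ≈ 339953.364.
Nearest whole frame: 339953.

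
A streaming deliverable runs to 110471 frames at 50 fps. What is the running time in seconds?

Running time = 110471 / (50) = 2209.42 s.

2209.42 seconds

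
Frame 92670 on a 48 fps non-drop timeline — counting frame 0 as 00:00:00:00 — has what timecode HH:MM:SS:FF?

00:32:10:30

92670 ÷ 48 = 1930 full seconds, remainder 30 frames.
1930 s = 0 h 32 min 10 s.
Timecode: 00:32:10:30.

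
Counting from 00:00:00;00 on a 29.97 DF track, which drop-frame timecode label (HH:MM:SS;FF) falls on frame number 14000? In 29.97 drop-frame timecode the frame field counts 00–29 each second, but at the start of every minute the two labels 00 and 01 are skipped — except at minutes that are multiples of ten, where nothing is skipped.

Ten DF minutes hold 17982 frames, so frame 14000 lies in block 0 (frames 0–17981) with 14000 frames into that block.
The block's first minute is 1800 frames and the rest 1798 each; 14000 frames reaches minute 7, so 0 × 18 + 7 × 2 = 14 labels have been skipped so far.
Adding those back, label number 14000 + 14 = 14014 at 30 labels/s is 467 s + 4 f = 0 h 7 min 47 s frame 4, i.e. 00:07:47;04.

00:07:47;04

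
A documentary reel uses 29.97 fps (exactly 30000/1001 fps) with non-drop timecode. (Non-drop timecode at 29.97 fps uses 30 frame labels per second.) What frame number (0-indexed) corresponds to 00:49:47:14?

Total seconds to the label: (0 × 3600 + 49 × 60 + 47) = 2987.
Frame index = 2987 × 30 + 14 = 89624.

frame 89624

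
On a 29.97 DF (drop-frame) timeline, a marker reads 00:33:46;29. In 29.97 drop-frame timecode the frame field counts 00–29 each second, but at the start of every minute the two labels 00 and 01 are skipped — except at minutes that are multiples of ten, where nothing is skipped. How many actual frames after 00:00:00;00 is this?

As if non-drop at 30 labels/s: (0 × 3600 + 33 × 60 + 46) × 30 + 29 = 60809.
Minute boundaries passed: 33; those not divisible by 10: 33 − 3 = 30; dropped labels = 2 × 30 = 60.
Actual frame index = 60809 − 60 = 60749.

60749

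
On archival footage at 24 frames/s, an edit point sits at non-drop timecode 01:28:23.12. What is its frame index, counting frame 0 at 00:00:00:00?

frame 127284

Total seconds to the label: (1 × 3600 + 28 × 60 + 23) = 5303.
Frame index = 5303 × 24 + 12 = 127284.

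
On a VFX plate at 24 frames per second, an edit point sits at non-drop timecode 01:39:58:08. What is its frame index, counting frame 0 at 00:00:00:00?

Total seconds to the label: (1 × 3600 + 39 × 60 + 58) = 5998.
Frame index = 5998 × 24 + 8 = 143960.

143960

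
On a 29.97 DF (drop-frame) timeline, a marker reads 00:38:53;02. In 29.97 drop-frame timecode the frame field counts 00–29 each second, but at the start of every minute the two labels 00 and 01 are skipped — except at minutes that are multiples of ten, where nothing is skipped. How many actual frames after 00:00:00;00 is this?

69922

Complete 10-minute blocks: 3, each 17982 frames → 53946.
Remaining 8 whole minutes in the current block: 1800 + 7 × 1798 = 14386 frames.
Within the current minute: 53 × 30 + 2 − 2 = 1590 (labels ;00/;01 skipped at this minute). Total = 53946 + 14386 + 1590 = 69922.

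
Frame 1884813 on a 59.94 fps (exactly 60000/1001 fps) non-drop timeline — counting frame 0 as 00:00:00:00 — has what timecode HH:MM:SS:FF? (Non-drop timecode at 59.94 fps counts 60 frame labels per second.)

08:43:33:33

1884813 ÷ 60 = 31413 full seconds, remainder 33 frames.
31413 s = 8 h 43 min 33 s.
Timecode: 08:43:33:33.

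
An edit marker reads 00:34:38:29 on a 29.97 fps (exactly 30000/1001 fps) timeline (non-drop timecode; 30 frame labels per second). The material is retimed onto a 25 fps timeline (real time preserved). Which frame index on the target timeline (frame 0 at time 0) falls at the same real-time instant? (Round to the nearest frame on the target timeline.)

Source frame index: (0×3600 + 34×60 + 38) × 30 + 29 = 62369.
Real time: 62369 / (30000/1001) = 62431369/30000 s.
Target frame: (62431369/30000) × (25) = 62431369/1200 ≈ 52026.141 → 52026.

frame 52026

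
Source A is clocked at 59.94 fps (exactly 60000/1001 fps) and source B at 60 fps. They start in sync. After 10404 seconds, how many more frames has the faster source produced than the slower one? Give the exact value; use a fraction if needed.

624240/1001 frames

A emits 60000/1001 × 10404 = 624240000/1001 frames; B emits 60 × 10404 = 624240.
Difference = 624240/1001 frames (≈ 623.6164); B is ahead of A.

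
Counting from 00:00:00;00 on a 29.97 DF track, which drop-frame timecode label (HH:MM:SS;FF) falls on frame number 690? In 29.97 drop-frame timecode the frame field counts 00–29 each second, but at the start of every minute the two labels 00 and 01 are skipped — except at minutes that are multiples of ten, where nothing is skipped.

00:00:23;00

Each 10-minute DF block holds 10 × 60 × 30 − 9 × 2 = 17982 frames. 690 ÷ 17982 → 0 full blocks, remainder 690.
Within the partial block the first minute is 1800 frames and each further minute 1798, so 0 further minute boundaries passed. Total skipped labels = 18 × 0 + 2 × 0 = 0.
Non-drop label index = 690 + 0 = 690; at 30 labels/s that is 00:00:23:00, i.e. DF 00:00:23;00.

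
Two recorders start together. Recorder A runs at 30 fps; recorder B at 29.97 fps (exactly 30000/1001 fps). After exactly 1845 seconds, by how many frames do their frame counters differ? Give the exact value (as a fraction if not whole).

A emits 30 × 1845 = 55350 frames; B emits 30000/1001 × 1845 = 55350000/1001.
Difference = 55350/1001 frames (≈ 55.2947); B is behind A.

55350/1001 frames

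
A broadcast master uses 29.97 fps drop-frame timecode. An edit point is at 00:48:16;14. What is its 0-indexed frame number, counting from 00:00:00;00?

Complete 10-minute blocks: 4, each 17982 frames → 71928.
Remaining 8 whole minutes in the current block: 1800 + 7 × 1798 = 14386 frames.
Within the current minute: 16 × 30 + 14 − 2 = 492 (labels ;00/;01 skipped at this minute). Total = 71928 + 14386 + 492 = 86806.

86806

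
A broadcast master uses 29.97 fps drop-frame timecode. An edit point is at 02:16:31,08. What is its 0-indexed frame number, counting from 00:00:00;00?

Complete 10-minute blocks: 13, each 17982 frames → 233766.
Remaining 6 whole minutes in the current block: 1800 + 5 × 1798 = 10790 frames.
Within the current minute: 31 × 30 + 8 − 2 = 936 (labels ;00/;01 skipped at this minute). Total = 233766 + 10790 + 936 = 245492.

245492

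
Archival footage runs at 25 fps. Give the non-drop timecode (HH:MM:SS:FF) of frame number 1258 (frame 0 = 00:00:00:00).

00:00:50:08

1258 ÷ 25 = 50 full seconds, remainder 8 frames.
50 s = 0 h 0 min 50 s.
Timecode: 00:00:50:08.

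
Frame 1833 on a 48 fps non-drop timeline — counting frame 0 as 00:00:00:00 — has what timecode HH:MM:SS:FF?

1833 ÷ 48 = 38 full seconds, remainder 9 frames.
38 s = 0 h 0 min 38 s.
Timecode: 00:00:38:09.

00:00:38:09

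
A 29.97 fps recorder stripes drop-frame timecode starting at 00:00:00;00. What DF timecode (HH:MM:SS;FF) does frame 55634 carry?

00:30:56;08

Ten DF minutes hold 17982 frames, so frame 55634 lies in block 3 (frames 53946–71927) with 1688 frames into that block.
The block's first minute is 1800 frames and the rest 1798 each; 1688 frames reaches minute 0, so 3 × 18 + 0 × 2 = 54 labels have been skipped so far.
Adding those back, label number 55634 + 54 = 55688 at 30 labels/s is 1856 s + 8 f = 0 h 30 min 56 s frame 8, i.e. 00:30:56;08.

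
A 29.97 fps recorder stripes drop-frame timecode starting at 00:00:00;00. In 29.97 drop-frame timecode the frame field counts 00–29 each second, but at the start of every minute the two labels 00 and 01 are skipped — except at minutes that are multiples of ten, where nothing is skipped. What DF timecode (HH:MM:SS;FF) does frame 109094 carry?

01:00:40;02

Each 10-minute DF block holds 10 × 60 × 30 − 9 × 2 = 17982 frames. 109094 ÷ 17982 → 6 full blocks, remainder 1202.
Within the partial block the first minute is 1800 frames and each further minute 1798, so 0 further minute boundaries passed. Total skipped labels = 18 × 6 + 2 × 0 = 108.
Non-drop label index = 109094 + 108 = 109202; at 30 labels/s that is 01:00:40:02, i.e. DF 01:00:40;02.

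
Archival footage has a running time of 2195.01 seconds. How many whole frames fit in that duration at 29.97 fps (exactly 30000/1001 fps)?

65784 frames

Frames = 2195.01 × 30000/1001 = 65850300/1001 ≈ 65784.5155.
Complete frames: 65784.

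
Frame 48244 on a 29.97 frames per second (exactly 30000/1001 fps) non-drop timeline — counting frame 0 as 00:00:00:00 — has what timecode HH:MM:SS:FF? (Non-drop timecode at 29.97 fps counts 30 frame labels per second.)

00:26:48:04

48244 ÷ 30 = 1608 full seconds, remainder 4 frames.
1608 s = 0 h 26 min 48 s.
Timecode: 00:26:48:04.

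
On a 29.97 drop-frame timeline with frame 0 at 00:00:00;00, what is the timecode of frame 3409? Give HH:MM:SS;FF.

Each 10-minute DF block holds 10 × 60 × 30 − 9 × 2 = 17982 frames. 3409 ÷ 17982 → 0 full blocks, remainder 3409.
Within the partial block the first minute is 1800 frames and each further minute 1798, so 1 further minute boundary passed. Total skipped labels = 18 × 0 + 2 × 1 = 2.
Non-drop label index = 3409 + 2 = 3411; at 30 labels/s that is 00:01:53:21, i.e. DF 00:01:53;21.

00:01:53;21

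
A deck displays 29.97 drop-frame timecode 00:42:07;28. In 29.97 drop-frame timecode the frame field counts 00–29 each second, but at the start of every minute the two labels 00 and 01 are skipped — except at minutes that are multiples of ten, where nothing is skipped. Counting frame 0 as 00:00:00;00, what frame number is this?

As if non-drop at 30 labels/s: (0 × 3600 + 42 × 60 + 7) × 30 + 28 = 75838.
Minute boundaries passed: 42; those not divisible by 10: 42 − 4 = 38; dropped labels = 2 × 38 = 76.
Actual frame index = 75838 − 76 = 75762.

75762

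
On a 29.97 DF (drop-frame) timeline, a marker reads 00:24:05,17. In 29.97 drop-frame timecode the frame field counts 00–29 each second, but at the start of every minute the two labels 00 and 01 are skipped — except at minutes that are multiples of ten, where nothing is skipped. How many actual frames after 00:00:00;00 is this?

Complete 10-minute blocks: 2, each 17982 frames → 35964.
Remaining 4 whole minutes in the current block: 1800 + 3 × 1798 = 7194 frames.
Within the current minute: 5 × 30 + 17 − 2 = 165 (labels ;00/;01 skipped at this minute). Total = 35964 + 7194 + 165 = 43323.

43323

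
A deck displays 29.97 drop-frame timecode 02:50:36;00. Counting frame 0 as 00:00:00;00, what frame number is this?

Complete 10-minute blocks: 17, each 17982 frames → 305694.
Remaining 0 whole minutes in the current block: 0 frames.
Within the current minute: 36 × 30 + 0 = 1080. Total = 305694 + 0 + 1080 = 306774.

306774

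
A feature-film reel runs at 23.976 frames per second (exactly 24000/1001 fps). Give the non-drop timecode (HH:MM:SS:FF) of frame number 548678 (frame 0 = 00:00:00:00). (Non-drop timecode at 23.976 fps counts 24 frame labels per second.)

06:21:01:14

548678 ÷ 24 = 22861 full seconds, remainder 14 frames.
22861 s = 6 h 21 min 1 s.
Timecode: 06:21:01:14.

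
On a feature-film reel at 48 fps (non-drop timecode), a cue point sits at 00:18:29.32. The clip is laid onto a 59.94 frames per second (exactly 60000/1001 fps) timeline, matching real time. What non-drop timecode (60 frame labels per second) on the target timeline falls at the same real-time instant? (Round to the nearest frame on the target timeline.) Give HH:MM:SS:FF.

Source frame index: (0×3600 + 18×60 + 29) × 48 + 32 = 53264.
Real time: 53264 / (48) = 3329/3 s.
Target frame: (3329/3) × (60000/1001) = 66580000/1001 ≈ 66513.487 → 66513.
At 60 labels/s: frame 66513 → 00:18:28:33.

00:18:28:33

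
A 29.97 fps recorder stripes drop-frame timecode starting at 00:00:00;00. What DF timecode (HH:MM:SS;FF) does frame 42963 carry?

Ten DF minutes hold 17982 frames, so frame 42963 lies in block 2 (frames 35964–53945) with 6999 frames into that block.
The block's first minute is 1800 frames and the rest 1798 each; 6999 frames reaches minute 3, so 2 × 18 + 3 × 2 = 42 labels have been skipped so far.
Adding those back, label number 42963 + 42 = 43005 at 30 labels/s is 1433 s + 15 f = 0 h 23 min 53 s frame 15, i.e. 00:23:53;15.

00:23:53;15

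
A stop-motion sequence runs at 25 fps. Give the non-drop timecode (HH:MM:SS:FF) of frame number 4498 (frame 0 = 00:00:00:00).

4498 ÷ 25 = 179 full seconds, remainder 23 frames.
179 s = 0 h 2 min 59 s.
Timecode: 00:02:59:23.

00:02:59:23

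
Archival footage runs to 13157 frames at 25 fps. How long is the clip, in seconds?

Running time = 13157 / (25) = 526.28 s.

526.28 seconds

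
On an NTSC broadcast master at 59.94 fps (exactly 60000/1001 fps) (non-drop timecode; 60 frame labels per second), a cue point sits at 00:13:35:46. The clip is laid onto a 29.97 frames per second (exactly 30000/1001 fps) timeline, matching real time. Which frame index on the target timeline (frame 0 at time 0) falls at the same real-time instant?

frame 24473

Source frame index: (0×3600 + 13×60 + 35) × 60 + 46 = 48946.
Real time: 48946 / (60000/1001) = 24497473/30000 s.
Target frame: (24497473/30000) × (30000/1001) = 24473.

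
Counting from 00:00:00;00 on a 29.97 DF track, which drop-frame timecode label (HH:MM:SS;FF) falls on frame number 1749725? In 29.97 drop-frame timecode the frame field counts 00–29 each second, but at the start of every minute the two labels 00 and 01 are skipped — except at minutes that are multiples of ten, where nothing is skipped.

16:13:02;17

Each 10-minute DF block holds 10 × 60 × 30 − 9 × 2 = 17982 frames. 1749725 ÷ 17982 → 97 full blocks, remainder 5471.
Within the partial block the first minute is 1800 frames and each further minute 1798, so 3 further minute boundaries passed. Total skipped labels = 18 × 97 + 2 × 3 = 1752.
Non-drop label index = 1749725 + 1752 = 1751477; at 30 labels/s that is 16:13:02:17, i.e. DF 16:13:02;17.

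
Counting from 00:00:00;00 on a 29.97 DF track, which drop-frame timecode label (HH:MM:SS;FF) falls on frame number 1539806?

Each 10-minute DF block holds 10 × 60 × 30 − 9 × 2 = 17982 frames. 1539806 ÷ 17982 → 85 full blocks, remainder 11336.
Within the partial block the first minute is 1800 frames and each further minute 1798, so 6 further minute boundaries passed. Total skipped labels = 18 × 85 + 2 × 6 = 1542.
Non-drop label index = 1539806 + 1542 = 1541348; at 30 labels/s that is 14:16:18:08, i.e. DF 14:16:18;08.

14:16:18;08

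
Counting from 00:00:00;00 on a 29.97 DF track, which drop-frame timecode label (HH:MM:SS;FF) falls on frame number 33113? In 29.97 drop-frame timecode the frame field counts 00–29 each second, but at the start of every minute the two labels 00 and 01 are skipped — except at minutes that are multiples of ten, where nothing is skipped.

Each 10-minute DF block holds 10 × 60 × 30 − 9 × 2 = 17982 frames. 33113 ÷ 17982 → 1 full block, remainder 15131.
Within the partial block the first minute is 1800 frames and each further minute 1798, so 8 further minute boundaries passed. Total skipped labels = 18 × 1 + 2 × 8 = 34.
Non-drop label index = 33113 + 34 = 33147; at 30 labels/s that is 00:18:24:27, i.e. DF 00:18:24;27.

00:18:24;27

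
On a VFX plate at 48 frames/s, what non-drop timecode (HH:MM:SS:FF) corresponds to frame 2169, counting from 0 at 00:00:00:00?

00:00:45:09

2169 ÷ 48 = 45 full seconds, remainder 9 frames.
45 s = 0 h 0 min 45 s.
Timecode: 00:00:45:09.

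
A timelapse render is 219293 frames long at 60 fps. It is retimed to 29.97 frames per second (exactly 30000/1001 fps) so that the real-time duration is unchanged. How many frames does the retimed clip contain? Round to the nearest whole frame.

Frames at target rate = 219293 × (30000/1001) / (60) = 109646500/1001 ≈ 109536.963.
Nearest whole frame: 109537.

109537 frames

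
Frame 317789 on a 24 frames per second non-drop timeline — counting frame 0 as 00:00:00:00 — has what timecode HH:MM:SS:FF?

317789 ÷ 24 = 13241 full seconds, remainder 5 frames.
13241 s = 3 h 40 min 41 s.
Timecode: 03:40:41:05.

03:40:41:05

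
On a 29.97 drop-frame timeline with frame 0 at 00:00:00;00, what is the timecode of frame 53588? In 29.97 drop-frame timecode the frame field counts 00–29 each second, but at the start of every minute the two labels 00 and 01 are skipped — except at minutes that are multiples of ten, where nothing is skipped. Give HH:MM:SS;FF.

00:29:48;02

Ten DF minutes hold 17982 frames, so frame 53588 lies in block 2 (frames 35964–53945) with 17624 frames into that block.
The block's first minute is 1800 frames and the rest 1798 each; 17624 frames reaches minute 9, so 2 × 18 + 9 × 2 = 54 labels have been skipped so far.
Adding those back, label number 53588 + 54 = 53642 at 30 labels/s is 1788 s + 2 f = 0 h 29 min 48 s frame 2, i.e. 00:29:48;02.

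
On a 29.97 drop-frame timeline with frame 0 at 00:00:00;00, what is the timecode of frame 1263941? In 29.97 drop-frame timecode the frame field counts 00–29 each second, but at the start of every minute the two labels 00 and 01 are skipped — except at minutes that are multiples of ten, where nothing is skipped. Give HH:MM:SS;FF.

Each 10-minute DF block holds 10 × 60 × 30 − 9 × 2 = 17982 frames. 1263941 ÷ 17982 → 70 full blocks, remainder 5201.
Within the partial block the first minute is 1800 frames and each further minute 1798, so 2 further minute boundaries passed. Total skipped labels = 18 × 70 + 2 × 2 = 1264.
Non-drop label index = 1263941 + 1264 = 1265205; at 30 labels/s that is 11:42:53:15, i.e. DF 11:42:53;15.

11:42:53;15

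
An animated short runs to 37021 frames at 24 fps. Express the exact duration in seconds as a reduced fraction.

37021/24 seconds

Running time = 37021 ÷ (24) = 37021 × 1/24 = 37021/24 s.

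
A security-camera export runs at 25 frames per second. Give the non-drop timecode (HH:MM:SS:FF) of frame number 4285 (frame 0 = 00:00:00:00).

00:02:51:10

4285 ÷ 25 = 171 full seconds, remainder 10 frames.
171 s = 0 h 2 min 51 s.
Timecode: 00:02:51:10.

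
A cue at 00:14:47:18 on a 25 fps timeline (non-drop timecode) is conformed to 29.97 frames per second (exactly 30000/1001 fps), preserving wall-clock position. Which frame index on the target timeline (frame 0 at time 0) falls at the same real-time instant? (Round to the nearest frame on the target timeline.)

Source frame index: (0×3600 + 14×60 + 47) × 25 + 18 = 22193.
Real time: 22193 / (25) = 22193/25 s.
Target frame: (22193/25) × (30000/1001) = 26631600/1001 ≈ 26604.995 → 26605.

frame 26605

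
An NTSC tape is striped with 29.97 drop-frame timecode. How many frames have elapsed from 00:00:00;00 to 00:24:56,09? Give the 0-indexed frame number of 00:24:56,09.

Complete 10-minute blocks: 2, each 17982 frames → 35964.
Remaining 4 whole minutes in the current block: 1800 + 3 × 1798 = 7194 frames.
Within the current minute: 56 × 30 + 9 − 2 = 1687 (labels ;00/;01 skipped at this minute). Total = 35964 + 7194 + 1687 = 44845.

44845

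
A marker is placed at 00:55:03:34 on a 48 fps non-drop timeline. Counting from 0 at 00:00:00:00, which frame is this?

Total seconds to the label: (0 × 3600 + 55 × 60 + 3) = 3303.
Frame index = 3303 × 48 + 34 = 158578.

frame 158578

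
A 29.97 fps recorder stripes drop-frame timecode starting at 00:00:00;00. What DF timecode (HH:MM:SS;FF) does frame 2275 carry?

Each 10-minute DF block holds 10 × 60 × 30 − 9 × 2 = 17982 frames. 2275 ÷ 17982 → 0 full blocks, remainder 2275.
Within the partial block the first minute is 1800 frames and each further minute 1798, so 1 further minute boundary passed. Total skipped labels = 18 × 0 + 2 × 1 = 2.
Non-drop label index = 2275 + 2 = 2277; at 30 labels/s that is 00:01:15:27, i.e. DF 00:01:15;27.

00:01:15;27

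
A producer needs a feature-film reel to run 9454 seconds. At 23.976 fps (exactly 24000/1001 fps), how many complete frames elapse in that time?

Frames = 9454 × 24000/1001 = 226896000/1001 ≈ 226669.3307.
Complete frames: 226669.

226669 frames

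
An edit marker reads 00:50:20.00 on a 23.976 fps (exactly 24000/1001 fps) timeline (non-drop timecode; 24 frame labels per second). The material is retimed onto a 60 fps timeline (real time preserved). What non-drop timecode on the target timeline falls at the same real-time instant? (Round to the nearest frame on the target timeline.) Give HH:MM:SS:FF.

Source frame index: (0×3600 + 50×60 + 20) × 24 + 0 = 72480.
Real time: 72480 / (24000/1001) = 151151/50 s.
Target frame: (151151/50) × (60) = 906906/5 ≈ 181381.200 → 181381.
At 60 labels/s: frame 181381 → 00:50:23:01.

00:50:23:01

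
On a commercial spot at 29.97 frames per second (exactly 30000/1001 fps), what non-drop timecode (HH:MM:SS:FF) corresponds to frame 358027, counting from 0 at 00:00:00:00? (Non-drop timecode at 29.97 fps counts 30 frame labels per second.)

358027 ÷ 30 = 11934 full seconds, remainder 7 frames.
11934 s = 3 h 18 min 54 s.
Timecode: 03:18:54:07.

03:18:54:07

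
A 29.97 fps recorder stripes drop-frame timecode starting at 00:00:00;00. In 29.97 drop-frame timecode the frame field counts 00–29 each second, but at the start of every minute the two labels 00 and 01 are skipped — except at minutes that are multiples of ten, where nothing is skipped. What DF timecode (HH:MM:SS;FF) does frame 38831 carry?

Each 10-minute DF block holds 10 × 60 × 30 − 9 × 2 = 17982 frames. 38831 ÷ 17982 → 2 full blocks, remainder 2867.
Within the partial block the first minute is 1800 frames and each further minute 1798, so 1 further minute boundary passed. Total skipped labels = 18 × 2 + 2 × 1 = 38.
Non-drop label index = 38831 + 38 = 38869; at 30 labels/s that is 00:21:35:19, i.e. DF 00:21:35;19.

00:21:35;19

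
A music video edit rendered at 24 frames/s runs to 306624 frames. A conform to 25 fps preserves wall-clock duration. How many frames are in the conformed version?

319400 frames

Target frames = source frames × (target rate / source rate) = 306624 × (25)/(24) = 306624 × 25/24 = 319400.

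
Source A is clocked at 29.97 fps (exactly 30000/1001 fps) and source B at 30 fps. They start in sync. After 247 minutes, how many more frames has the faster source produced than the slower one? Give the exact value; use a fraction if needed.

34200/77 frames

247 min = 14820 s.
A emits 30000/1001 × 14820 = 34200000/77 frames; B emits 30 × 14820 = 444600.
Difference = 34200/77 frames (≈ 444.1558); B is ahead of A.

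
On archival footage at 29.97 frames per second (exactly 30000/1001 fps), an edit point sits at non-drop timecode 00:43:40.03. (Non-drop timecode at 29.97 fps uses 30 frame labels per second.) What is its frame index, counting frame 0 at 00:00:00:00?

Total seconds to the label: (0 × 3600 + 43 × 60 + 40) = 2620.
Frame index = 2620 × 30 + 3 = 78603.

78603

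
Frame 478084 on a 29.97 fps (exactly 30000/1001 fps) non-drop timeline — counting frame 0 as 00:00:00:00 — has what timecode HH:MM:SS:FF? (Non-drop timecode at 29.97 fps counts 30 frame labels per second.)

478084 ÷ 30 = 15936 full seconds, remainder 4 frames.
15936 s = 4 h 25 min 36 s.
Timecode: 04:25:36:04.

04:25:36:04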